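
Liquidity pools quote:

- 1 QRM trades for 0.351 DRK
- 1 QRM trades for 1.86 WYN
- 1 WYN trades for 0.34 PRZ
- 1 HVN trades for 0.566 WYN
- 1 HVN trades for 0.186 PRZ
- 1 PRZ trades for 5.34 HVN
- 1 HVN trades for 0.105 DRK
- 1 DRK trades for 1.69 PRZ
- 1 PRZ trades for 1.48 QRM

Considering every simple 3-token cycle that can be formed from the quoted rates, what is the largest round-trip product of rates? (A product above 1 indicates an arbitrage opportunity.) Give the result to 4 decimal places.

1.0276

PRZ→HVN→WYN→PRZ: 5.34 × 0.566 × 0.34 = 1.02763
PRZ→HVN→DRK→PRZ: 5.34 × 0.105 × 1.69 = 0.94758
PRZ→QRM→WYN→PRZ: 1.48 × 1.86 × 0.34 = 0.93595
PRZ→QRM→DRK→PRZ: 1.48 × 0.351 × 1.69 = 0.87792
Maximum is PRZ→HVN→WYN→PRZ at 1.0276; arbitrage exists.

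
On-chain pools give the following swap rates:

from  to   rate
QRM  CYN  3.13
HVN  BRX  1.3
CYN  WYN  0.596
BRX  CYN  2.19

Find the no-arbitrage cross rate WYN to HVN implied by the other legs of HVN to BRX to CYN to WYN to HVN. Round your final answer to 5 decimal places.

Known legs of the cycle: 1.3 × 2.19 × 0.596 = 1.696812
For no arbitrage the full-cycle product must be 1, so the missing rate is 1 / 1.696812 ≈ 0.5893405.

0.58934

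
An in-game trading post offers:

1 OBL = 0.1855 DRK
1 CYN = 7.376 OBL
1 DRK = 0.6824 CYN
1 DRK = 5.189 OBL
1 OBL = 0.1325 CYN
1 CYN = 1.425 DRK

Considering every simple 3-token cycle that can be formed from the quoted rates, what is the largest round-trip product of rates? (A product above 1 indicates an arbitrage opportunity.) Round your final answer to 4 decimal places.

0.9797

OBL→CYN→DRK→OBL: 0.1325 × 1.425 × 5.189 = 0.97975
OBL→DRK→CYN→OBL: 0.1855 × 0.6824 × 7.376 = 0.93369
Maximum is OBL→CYN→DRK→OBL at 0.9797; no arbitrage — every cycle loses value.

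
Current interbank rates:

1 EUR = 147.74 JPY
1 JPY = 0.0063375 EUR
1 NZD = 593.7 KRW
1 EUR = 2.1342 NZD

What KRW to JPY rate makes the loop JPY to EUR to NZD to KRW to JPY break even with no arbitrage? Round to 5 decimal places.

0.12453

Known legs of the cycle: 0.0063375 × 2.1342 × 593.7 = 8.03008489725
For no arbitrage the full-cycle product must be 1, so the missing rate is 1 / 8.03008489725 ≈ 0.1245317.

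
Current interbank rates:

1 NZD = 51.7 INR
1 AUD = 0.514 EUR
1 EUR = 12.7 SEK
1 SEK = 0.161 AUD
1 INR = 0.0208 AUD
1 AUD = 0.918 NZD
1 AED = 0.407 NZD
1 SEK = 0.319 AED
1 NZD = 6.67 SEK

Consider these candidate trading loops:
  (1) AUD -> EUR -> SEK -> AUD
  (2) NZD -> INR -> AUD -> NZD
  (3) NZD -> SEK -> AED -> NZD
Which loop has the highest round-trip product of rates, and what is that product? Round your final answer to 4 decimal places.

1.0510

(1) 0.514 × 12.7 × 0.161 = 1.05098
(2) 51.7 × 0.0208 × 0.918 = 0.98718
(3) 6.67 × 0.319 × 0.407 = 0.86599
Highest is cycle (1) at 1.0510 (>1, arbitrage).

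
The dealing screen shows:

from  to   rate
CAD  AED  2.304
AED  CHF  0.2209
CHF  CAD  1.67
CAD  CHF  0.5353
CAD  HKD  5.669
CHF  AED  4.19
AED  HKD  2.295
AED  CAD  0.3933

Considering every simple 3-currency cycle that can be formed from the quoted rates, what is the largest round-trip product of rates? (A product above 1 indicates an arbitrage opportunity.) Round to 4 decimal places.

0.8821

CAD→CHF→AED→CAD: 0.5353 × 4.19 × 0.3933 = 0.88214
CAD→AED→CHF→CAD: 2.304 × 0.2209 × 1.67 = 0.84995
Maximum is CAD→CHF→AED→CAD at 0.8821; no arbitrage — every cycle loses value.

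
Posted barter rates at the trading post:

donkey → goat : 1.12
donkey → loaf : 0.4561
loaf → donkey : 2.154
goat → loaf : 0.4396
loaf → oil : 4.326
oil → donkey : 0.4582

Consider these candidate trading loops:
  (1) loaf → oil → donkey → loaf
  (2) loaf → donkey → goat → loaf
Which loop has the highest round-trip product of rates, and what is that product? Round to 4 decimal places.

1.0605

(1) 4.326 × 0.4582 × 0.4561 = 0.90407
(2) 2.154 × 1.12 × 0.4396 = 1.06053
Highest is cycle (2) at 1.0605 (>1, arbitrage).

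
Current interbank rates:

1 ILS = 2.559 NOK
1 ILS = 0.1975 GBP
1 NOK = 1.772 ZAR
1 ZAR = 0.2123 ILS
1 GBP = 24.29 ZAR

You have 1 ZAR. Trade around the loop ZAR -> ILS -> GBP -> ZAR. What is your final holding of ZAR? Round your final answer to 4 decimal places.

1 ZAR × 0.2123 = 0.2123 ILS
0.2123 ILS × 0.1975 = 0.04192925 GBP
0.04192925 GBP × 24.29 = 1.0184614825 ZAR

1.0185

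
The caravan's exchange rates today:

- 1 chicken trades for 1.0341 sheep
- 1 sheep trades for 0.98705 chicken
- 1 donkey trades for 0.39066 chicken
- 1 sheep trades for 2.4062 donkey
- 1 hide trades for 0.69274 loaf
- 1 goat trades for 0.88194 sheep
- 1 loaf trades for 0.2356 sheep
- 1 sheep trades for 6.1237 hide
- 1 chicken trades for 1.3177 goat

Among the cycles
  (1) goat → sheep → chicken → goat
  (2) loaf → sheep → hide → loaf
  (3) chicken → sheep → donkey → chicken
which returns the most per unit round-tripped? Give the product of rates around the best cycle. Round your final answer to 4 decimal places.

1.1471

(1) 0.88194 × 0.98705 × 1.3177 = 1.14708
(2) 0.2356 × 6.1237 × 0.69274 = 0.99945
(3) 1.0341 × 2.4062 × 0.39066 = 0.97206
Highest is cycle (1) at 1.1471 (>1, arbitrage).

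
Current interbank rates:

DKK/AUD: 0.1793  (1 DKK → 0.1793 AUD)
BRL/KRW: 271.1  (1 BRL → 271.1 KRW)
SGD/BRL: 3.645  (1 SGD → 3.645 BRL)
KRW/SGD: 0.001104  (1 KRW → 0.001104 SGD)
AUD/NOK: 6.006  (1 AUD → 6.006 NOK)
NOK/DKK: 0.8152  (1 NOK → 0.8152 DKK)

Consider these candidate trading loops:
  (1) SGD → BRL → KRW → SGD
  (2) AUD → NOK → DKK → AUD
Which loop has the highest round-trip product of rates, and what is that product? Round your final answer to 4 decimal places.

1.0909

(1) 3.645 × 271.1 × 0.001104 = 1.09093
(2) 6.006 × 0.8152 × 0.1793 = 0.87787
Highest is cycle (1) at 1.0909 (>1, arbitrage).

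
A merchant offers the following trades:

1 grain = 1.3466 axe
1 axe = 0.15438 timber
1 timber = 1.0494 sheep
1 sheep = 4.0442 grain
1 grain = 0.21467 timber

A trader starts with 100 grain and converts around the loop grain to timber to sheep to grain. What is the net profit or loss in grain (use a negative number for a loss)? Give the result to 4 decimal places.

-8.8944

100 grain × 0.21467 = 21.467 timber
21.467 timber × 1.0494 = 22.5274698 sheep
22.5274698 sheep × 4.0442 = 91.10559336516 grain
Net change: 91.10559336516 − 100 = -8.89440663484 grain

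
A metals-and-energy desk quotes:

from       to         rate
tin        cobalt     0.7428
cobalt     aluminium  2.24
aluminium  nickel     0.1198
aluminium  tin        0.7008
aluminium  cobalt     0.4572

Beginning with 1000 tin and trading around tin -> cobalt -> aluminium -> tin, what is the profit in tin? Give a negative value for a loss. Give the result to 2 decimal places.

166.04

1000 tin × 0.7428 = 742.8 cobalt
742.8 cobalt × 2.24 = 1663.872 aluminium
1663.872 aluminium × 0.7008 = 1166.0414976 tin
Net change: 1166.0414976 − 1000 = 166.0414976 tin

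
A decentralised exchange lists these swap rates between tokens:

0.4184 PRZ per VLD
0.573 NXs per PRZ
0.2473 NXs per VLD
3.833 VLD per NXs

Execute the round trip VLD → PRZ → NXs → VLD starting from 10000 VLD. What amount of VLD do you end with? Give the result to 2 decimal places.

9189.36

10000 VLD × 0.4184 = 4184 PRZ
4184 PRZ × 0.573 = 2397.432 NXs
2397.432 NXs × 3.833 = 9189.356856 VLD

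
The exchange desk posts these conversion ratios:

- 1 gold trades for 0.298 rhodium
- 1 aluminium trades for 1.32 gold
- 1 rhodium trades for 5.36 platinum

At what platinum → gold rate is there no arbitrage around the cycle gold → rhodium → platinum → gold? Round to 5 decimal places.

0.62606

Known legs of the cycle: 0.298 × 5.36 = 1.59728
For no arbitrage the full-cycle product must be 1, so the missing rate is 1 / 1.59728 ≈ 0.6260643.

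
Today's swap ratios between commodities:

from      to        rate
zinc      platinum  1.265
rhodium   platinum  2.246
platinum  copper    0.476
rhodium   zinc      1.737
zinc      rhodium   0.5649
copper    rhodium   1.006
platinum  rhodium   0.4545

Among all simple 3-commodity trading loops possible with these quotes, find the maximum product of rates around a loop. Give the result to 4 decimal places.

1.0755

copper→rhodium→platinum→copper: 1.006 × 2.246 × 0.476 = 1.07551
zinc→platinum→rhodium→zinc: 1.265 × 0.4545 × 1.737 = 0.99868
Maximum is copper→rhodium→platinum→copper at 1.0755; arbitrage exists.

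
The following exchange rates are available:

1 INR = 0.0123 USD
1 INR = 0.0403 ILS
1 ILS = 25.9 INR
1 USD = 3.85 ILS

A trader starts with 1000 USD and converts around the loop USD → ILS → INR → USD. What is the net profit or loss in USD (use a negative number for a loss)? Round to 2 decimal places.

1000 USD × 3.85 = 3850 ILS
3850 ILS × 25.9 = 99715 INR
99715 INR × 0.0123 = 1226.4945 USD
Net change: 1226.4945 − 1000 = 226.4945 USD

226.49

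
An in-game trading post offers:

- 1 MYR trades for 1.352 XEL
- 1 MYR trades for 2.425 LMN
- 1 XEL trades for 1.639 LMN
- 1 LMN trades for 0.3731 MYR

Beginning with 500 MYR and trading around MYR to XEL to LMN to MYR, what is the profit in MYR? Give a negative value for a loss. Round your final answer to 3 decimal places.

-86.619

500 MYR × 1.352 = 676 XEL
676 XEL × 1.639 = 1107.964 LMN
1107.964 LMN × 0.3731 = 413.3813684 MYR
Net change: 413.3813684 − 500 = -86.6186316 MYR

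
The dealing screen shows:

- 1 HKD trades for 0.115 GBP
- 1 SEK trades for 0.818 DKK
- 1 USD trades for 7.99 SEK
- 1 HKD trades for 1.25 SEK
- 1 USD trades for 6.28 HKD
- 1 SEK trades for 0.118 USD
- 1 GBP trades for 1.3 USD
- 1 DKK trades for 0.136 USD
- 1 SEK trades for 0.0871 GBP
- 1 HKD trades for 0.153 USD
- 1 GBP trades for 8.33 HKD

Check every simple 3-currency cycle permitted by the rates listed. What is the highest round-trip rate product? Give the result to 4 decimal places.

USD→HKD→GBP→USD: 6.28 × 0.115 × 1.3 = 0.93886
USD→HKD→SEK→USD: 6.28 × 1.25 × 0.118 = 0.92630
GBP→HKD→SEK→GBP: 8.33 × 1.25 × 0.0871 = 0.90693
USD→SEK→GBP→USD: 7.99 × 0.0871 × 1.3 = 0.90471
USD→SEK→DKK→USD: 7.99 × 0.818 × 0.136 = 0.88887
Maximum is USD→HKD→GBP→USD at 0.9389; no arbitrage — every cycle loses value.

0.9389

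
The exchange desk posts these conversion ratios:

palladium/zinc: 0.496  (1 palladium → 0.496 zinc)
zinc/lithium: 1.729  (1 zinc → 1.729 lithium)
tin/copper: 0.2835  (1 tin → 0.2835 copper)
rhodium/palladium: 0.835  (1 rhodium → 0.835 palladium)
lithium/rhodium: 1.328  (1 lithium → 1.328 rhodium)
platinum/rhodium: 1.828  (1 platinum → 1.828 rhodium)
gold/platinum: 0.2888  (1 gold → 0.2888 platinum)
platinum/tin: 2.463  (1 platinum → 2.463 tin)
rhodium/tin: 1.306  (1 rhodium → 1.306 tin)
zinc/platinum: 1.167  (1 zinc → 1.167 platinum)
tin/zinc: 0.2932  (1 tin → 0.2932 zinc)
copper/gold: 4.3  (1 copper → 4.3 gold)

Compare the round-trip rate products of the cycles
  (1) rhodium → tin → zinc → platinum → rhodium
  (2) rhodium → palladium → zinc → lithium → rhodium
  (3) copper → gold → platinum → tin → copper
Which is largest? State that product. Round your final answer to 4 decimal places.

(1) 1.306 × 0.2932 × 1.167 × 1.828 = 0.81687
(2) 0.835 × 0.496 × 1.729 × 1.328 = 0.95096
(3) 4.3 × 0.2888 × 2.463 × 0.2835 = 0.86713
Highest is cycle (2) at 0.9510 (≤1, no arbitrage).

0.9510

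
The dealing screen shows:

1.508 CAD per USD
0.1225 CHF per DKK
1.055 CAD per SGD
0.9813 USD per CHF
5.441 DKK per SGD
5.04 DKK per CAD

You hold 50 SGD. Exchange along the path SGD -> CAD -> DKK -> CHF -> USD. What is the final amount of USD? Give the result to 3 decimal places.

31.959

50 SGD × 1.055 = 52.75 CAD
52.75 CAD × 5.04 = 265.86 DKK
265.86 DKK × 0.1225 = 32.56785 CHF
32.56785 CHF × 0.9813 = 31.958831205 USD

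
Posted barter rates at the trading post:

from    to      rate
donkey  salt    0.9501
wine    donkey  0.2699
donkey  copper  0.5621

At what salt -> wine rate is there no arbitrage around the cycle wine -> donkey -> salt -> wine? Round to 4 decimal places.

3.8997

Known legs of the cycle: 0.2699 × 0.9501 = 0.25643199
For no arbitrage the full-cycle product must be 1, so the missing rate is 1 / 0.25643199 ≈ 3.899669.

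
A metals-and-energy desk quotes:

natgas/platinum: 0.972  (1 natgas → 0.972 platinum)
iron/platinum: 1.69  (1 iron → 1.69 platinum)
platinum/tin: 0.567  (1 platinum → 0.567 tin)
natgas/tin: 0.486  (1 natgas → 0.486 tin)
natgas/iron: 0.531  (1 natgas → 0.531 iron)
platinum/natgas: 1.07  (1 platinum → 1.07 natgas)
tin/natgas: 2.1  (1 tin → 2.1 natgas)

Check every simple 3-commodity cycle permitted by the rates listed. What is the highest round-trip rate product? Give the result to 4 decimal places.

1.1574

tin→natgas→platinum→tin: 2.1 × 0.972 × 0.567 = 1.15736
iron→platinum→natgas→iron: 1.69 × 1.07 × 0.531 = 0.96021
Maximum is tin→natgas→platinum→tin at 1.1574; arbitrage exists.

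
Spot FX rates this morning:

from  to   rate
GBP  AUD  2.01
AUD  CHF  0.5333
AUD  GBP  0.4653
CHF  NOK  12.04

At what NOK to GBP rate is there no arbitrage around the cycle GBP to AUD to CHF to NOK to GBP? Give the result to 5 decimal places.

0.07748

Known legs of the cycle: 2.01 × 0.5333 × 12.04 = 12.90607332
For no arbitrage the full-cycle product must be 1, so the missing rate is 1 / 12.90607332 ≈ 0.0774829.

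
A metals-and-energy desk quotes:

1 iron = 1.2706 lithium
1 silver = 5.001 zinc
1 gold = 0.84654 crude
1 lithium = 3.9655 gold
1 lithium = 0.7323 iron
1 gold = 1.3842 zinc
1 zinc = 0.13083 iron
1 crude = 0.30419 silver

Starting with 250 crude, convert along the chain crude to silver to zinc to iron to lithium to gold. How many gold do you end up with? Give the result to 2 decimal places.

250.70

250 crude × 0.30419 = 76.0475 silver
76.0475 silver × 5.001 = 380.3135475 zinc
380.3135475 zinc × 0.13083 = 49.756421419425 iron
49.756421419425 iron × 1.2706 = 63.220509055521405 lithium
63.220509055521405 lithium × 3.9655 = 250.7009286596701315275 gold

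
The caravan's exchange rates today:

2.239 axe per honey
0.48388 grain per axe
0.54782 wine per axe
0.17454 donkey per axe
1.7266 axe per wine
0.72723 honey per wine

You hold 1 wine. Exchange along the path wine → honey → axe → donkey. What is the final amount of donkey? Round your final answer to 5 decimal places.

1 wine × 0.72723 = 0.72723 honey
0.72723 honey × 2.239 = 1.62826797 axe
1.62826797 axe × 0.17454 = 0.2841978914838 donkey

0.28420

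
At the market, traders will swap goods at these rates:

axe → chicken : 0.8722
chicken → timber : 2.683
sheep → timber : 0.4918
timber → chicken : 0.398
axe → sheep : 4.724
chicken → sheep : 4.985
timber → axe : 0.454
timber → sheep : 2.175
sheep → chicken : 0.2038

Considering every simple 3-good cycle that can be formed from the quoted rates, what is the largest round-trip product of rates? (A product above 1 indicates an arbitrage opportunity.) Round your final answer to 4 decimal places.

timber→sheep→chicken→timber: 2.175 × 0.2038 × 2.683 = 1.18928
timber→axe→chicken→timber: 0.454 × 0.8722 × 2.683 = 1.06241
timber→axe→sheep→timber: 0.454 × 4.724 × 0.4918 = 1.05476
timber→chicken→sheep→timber: 0.398 × 4.985 × 0.4918 = 0.97575
Maximum is timber→sheep→chicken→timber at 1.1893; arbitrage exists.

1.1893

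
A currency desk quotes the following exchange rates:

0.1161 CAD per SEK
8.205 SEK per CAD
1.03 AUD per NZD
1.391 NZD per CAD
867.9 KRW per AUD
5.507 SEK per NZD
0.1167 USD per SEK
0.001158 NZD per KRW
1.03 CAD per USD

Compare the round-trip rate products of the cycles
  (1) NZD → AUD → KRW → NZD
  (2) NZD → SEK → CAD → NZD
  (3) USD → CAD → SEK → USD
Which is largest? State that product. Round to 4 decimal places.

(1) 1.03 × 867.9 × 0.001158 = 1.03518
(2) 5.507 × 0.1161 × 1.391 = 0.88935
(3) 1.03 × 8.205 × 0.1167 = 0.98625
Highest is cycle (1) at 1.0352 (>1, arbitrage).

1.0352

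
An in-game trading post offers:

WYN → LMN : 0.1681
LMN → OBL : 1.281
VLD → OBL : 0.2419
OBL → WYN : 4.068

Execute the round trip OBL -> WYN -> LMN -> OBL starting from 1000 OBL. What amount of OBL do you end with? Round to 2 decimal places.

875.99

1000 OBL × 4.068 = 4068 WYN
4068 WYN × 0.1681 = 683.8308 LMN
683.8308 LMN × 1.281 = 875.9872548 OBL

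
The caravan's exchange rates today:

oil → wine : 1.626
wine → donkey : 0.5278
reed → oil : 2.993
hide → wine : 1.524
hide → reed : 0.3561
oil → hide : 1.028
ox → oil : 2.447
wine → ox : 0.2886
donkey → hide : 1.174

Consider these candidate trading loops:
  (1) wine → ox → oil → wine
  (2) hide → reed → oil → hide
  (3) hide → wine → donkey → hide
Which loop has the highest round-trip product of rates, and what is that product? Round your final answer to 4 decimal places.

1.1483

(1) 0.2886 × 2.447 × 1.626 = 1.14829
(2) 0.3561 × 2.993 × 1.028 = 1.09565
(3) 1.524 × 0.5278 × 1.174 = 0.94433
Highest is cycle (1) at 1.1483 (>1, arbitrage).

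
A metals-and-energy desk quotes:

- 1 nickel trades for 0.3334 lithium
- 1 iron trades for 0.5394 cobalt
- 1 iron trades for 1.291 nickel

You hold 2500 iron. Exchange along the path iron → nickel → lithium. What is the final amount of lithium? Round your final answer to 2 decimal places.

1076.05

2500 iron × 1.291 = 3227.5 nickel
3227.5 nickel × 0.3334 = 1076.0485 lithium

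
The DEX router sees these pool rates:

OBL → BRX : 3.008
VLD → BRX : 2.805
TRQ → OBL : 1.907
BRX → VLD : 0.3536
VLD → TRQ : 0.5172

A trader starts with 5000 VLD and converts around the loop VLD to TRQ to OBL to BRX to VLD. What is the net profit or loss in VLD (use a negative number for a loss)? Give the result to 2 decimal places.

5000 VLD × 0.5172 = 2586 TRQ
2586 TRQ × 1.907 = 4931.502 OBL
4931.502 OBL × 3.008 = 14833.958016 BRX
14833.958016 BRX × 0.3536 = 5245.2875544576 VLD
Net change: 5245.2875544576 − 5000 = 245.2875544576 VLD

245.29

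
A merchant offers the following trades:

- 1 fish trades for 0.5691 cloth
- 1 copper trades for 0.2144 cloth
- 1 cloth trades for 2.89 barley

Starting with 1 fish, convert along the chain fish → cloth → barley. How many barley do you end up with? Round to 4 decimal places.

1 fish × 0.5691 = 0.5691 cloth
0.5691 cloth × 2.89 = 1.644699 barley

1.6447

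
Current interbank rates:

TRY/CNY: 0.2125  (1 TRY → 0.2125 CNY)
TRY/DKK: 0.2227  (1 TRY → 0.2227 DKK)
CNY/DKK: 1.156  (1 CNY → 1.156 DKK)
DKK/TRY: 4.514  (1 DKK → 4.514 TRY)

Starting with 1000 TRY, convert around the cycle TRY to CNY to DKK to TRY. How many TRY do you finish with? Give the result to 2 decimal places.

1000 TRY × 0.2125 = 212.5 CNY
212.5 CNY × 1.156 = 245.65 DKK
245.65 DKK × 4.514 = 1108.8641 TRY

1108.86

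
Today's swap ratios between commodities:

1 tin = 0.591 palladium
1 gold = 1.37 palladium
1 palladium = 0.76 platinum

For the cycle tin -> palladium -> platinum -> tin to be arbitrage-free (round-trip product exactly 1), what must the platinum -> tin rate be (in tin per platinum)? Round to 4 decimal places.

Known legs of the cycle: 0.591 × 0.76 = 0.44916
For no arbitrage the full-cycle product must be 1, so the missing rate is 1 / 0.44916 ≈ 2.226378.

2.2264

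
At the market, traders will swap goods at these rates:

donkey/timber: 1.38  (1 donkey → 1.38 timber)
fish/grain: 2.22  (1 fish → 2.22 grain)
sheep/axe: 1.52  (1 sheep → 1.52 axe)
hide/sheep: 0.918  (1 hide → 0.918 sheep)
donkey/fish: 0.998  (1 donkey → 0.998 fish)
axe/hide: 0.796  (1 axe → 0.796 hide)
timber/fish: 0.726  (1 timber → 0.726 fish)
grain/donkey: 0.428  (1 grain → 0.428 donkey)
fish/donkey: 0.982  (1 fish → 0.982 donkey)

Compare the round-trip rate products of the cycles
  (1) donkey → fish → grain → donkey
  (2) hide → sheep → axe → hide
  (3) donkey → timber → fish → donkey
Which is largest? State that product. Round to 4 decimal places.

(1) 0.998 × 2.22 × 0.428 = 0.94826
(2) 0.918 × 1.52 × 0.796 = 1.11071
(3) 1.38 × 0.726 × 0.982 = 0.98385
Highest is cycle (2) at 1.1107 (>1, arbitrage).

1.1107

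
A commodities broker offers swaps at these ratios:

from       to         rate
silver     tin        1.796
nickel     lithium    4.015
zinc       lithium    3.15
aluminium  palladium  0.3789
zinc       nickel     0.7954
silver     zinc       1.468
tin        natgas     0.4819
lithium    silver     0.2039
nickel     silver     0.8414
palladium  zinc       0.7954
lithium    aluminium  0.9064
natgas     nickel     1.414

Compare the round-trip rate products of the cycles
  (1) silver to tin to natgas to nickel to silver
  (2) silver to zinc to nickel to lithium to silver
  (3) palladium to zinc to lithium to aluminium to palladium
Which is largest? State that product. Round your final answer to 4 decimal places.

1.0297

(1) 1.796 × 0.4819 × 1.414 × 0.8414 = 1.02971
(2) 1.468 × 0.7954 × 4.015 × 0.2039 = 0.95590
(3) 0.7954 × 3.15 × 0.9064 × 0.3789 = 0.86048
Highest is cycle (1) at 1.0297 (>1, arbitrage).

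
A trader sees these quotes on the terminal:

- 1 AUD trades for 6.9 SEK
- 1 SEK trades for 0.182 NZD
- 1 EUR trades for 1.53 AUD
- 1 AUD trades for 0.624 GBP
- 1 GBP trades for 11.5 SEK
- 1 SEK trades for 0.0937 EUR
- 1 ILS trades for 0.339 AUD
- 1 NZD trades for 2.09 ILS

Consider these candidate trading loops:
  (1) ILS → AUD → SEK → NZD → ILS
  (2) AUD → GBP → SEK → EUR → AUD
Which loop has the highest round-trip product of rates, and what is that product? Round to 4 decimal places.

1.0288

(1) 0.339 × 6.9 × 0.182 × 2.09 = 0.88975
(2) 0.624 × 11.5 × 0.0937 × 1.53 = 1.02876
Highest is cycle (2) at 1.0288 (>1, arbitrage).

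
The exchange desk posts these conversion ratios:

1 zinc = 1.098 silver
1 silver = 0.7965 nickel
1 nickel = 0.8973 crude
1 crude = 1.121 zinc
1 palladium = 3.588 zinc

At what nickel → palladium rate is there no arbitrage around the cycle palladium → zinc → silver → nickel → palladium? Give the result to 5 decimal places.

0.31868

Known legs of the cycle: 3.588 × 1.098 × 0.7965 = 3.137910516
For no arbitrage the full-cycle product must be 1, so the missing rate is 1 / 3.137910516 ≈ 0.3186834.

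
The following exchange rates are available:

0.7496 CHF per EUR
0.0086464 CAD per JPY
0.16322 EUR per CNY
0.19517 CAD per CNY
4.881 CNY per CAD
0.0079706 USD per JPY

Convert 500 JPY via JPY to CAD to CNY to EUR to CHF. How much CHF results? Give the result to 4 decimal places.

500 JPY × 0.0086464 = 4.3232 CAD
4.3232 CAD × 4.881 = 21.1015392 CNY
21.1015392 CNY × 0.16322 = 3.444193228224 EUR
3.444193228224 EUR × 0.7496 = 2.5817672438767104 CHF

2.5818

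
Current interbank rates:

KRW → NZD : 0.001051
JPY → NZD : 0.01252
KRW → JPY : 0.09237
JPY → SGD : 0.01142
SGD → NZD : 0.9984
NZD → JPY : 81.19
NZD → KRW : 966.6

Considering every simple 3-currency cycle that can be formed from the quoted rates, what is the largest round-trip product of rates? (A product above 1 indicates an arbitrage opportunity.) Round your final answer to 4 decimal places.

1.1178

KRW→JPY→NZD→KRW: 0.09237 × 0.01252 × 966.6 = 1.11785
SGD→NZD→JPY→SGD: 0.9984 × 81.19 × 0.01142 = 0.92571
Maximum is KRW→JPY→NZD→KRW at 1.1178; arbitrage exists.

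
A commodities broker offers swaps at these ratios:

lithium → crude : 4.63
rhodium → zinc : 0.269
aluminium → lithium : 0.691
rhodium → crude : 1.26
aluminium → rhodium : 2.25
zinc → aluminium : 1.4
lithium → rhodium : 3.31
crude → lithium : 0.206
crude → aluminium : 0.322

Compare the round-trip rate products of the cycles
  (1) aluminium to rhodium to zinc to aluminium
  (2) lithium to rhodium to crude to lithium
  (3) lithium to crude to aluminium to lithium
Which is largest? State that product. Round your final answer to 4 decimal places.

1.0302

(1) 2.25 × 0.269 × 1.4 = 0.84735
(2) 3.31 × 1.26 × 0.206 = 0.85914
(3) 4.63 × 0.322 × 0.691 = 1.03018
Highest is cycle (3) at 1.0302 (>1, arbitrage).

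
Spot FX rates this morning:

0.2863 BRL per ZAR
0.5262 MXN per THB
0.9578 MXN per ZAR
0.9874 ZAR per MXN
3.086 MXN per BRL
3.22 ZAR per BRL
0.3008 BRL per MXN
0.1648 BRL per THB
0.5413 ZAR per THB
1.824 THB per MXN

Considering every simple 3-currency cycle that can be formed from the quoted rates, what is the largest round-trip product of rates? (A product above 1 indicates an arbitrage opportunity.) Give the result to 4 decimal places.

ZAR→MXN→THB→ZAR: 0.9578 × 1.824 × 0.5413 = 0.94567
ZAR→MXN→BRL→ZAR: 0.9578 × 0.3008 × 3.22 = 0.92770
MXN→THB→BRL→MXN: 1.824 × 0.1648 × 3.086 = 0.92764
ZAR→BRL→MXN→ZAR: 0.2863 × 3.086 × 0.9874 = 0.87239
Maximum is ZAR→MXN→THB→ZAR at 0.9457; no arbitrage — every cycle loses value.

0.9457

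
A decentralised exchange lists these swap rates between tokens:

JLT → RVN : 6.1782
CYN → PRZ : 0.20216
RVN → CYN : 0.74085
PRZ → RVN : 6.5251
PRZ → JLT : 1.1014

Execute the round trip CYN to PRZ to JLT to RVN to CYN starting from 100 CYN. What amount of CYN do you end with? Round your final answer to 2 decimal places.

100 CYN × 0.20216 = 20.216 PRZ
20.216 PRZ × 1.1014 = 22.2659024 JLT
22.2659024 JLT × 6.1782 = 137.56319820768 RVN
137.56319820768 RVN × 0.74085 = 101.913695392159728 CYN

101.91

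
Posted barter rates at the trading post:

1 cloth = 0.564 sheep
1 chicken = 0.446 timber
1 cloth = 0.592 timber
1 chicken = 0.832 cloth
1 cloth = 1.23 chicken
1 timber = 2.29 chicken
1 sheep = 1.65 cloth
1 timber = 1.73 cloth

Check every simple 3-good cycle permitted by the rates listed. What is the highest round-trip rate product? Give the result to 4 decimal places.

timber→chicken→cloth→timber: 2.29 × 0.832 × 0.592 = 1.12793
timber→cloth→chicken→timber: 1.73 × 1.23 × 0.446 = 0.94904
Maximum is timber→chicken→cloth→timber at 1.1279; arbitrage exists.

1.1279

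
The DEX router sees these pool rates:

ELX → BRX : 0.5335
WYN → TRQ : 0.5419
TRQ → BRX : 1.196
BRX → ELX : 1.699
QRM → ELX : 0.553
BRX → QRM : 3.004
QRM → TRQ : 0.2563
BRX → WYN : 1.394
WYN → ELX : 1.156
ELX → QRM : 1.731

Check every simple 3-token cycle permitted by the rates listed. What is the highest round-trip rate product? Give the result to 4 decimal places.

0.9208

TRQ→BRX→QRM→TRQ: 1.196 × 3.004 × 0.2563 = 0.92083
WYN→TRQ→BRX→WYN: 0.5419 × 1.196 × 1.394 = 0.90347
ELX→BRX→QRM→ELX: 0.5335 × 3.004 × 0.553 = 0.88626
WYN→ELX→BRX→WYN: 1.156 × 0.5335 × 1.394 = 0.85972
Maximum is TRQ→BRX→QRM→TRQ at 0.9208; no arbitrage — every cycle loses value.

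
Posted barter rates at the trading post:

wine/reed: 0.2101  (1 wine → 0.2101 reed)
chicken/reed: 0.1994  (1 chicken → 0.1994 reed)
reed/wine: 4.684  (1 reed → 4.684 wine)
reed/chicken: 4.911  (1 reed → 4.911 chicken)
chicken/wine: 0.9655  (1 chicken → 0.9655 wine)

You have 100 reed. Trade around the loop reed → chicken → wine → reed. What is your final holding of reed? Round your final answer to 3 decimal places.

100 reed × 4.911 = 491.1 chicken
491.1 chicken × 0.9655 = 474.15705 wine
474.15705 wine × 0.2101 = 99.620396205 reed

99.620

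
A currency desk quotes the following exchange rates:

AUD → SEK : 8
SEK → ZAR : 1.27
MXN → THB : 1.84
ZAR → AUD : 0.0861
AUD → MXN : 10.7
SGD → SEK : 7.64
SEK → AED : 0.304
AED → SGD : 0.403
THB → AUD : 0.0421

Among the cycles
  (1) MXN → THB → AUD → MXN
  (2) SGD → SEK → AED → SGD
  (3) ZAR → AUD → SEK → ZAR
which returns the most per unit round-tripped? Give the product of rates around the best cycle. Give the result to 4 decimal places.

(1) 1.84 × 0.0421 × 10.7 = 0.82886
(2) 7.64 × 0.304 × 0.403 = 0.93599
(3) 0.0861 × 8 × 1.27 = 0.87478
Highest is cycle (2) at 0.9360 (≤1, no arbitrage).

0.9360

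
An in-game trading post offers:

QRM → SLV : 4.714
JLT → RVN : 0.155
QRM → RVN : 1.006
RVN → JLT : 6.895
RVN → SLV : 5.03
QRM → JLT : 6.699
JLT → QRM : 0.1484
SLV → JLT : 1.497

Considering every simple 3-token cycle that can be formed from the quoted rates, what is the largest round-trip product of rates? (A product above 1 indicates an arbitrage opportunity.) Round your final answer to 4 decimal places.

1.1671

SLV→JLT→RVN→SLV: 1.497 × 0.155 × 5.03 = 1.16714
SLV→JLT→QRM→SLV: 1.497 × 0.1484 × 4.714 = 1.04724
RVN→JLT→QRM→RVN: 6.895 × 0.1484 × 1.006 = 1.02936
Maximum is SLV→JLT→RVN→SLV at 1.1671; arbitrage exists.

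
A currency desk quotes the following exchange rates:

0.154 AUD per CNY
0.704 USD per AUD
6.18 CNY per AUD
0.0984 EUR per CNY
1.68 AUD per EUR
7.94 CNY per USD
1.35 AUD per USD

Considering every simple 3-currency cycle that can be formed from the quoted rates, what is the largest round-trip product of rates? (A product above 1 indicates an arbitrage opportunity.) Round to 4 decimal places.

EUR→AUD→CNY→EUR: 1.68 × 6.18 × 0.0984 = 1.02163
USD→CNY→AUD→USD: 7.94 × 0.154 × 0.704 = 0.86082
Maximum is EUR→AUD→CNY→EUR at 1.0216; arbitrage exists.

1.0216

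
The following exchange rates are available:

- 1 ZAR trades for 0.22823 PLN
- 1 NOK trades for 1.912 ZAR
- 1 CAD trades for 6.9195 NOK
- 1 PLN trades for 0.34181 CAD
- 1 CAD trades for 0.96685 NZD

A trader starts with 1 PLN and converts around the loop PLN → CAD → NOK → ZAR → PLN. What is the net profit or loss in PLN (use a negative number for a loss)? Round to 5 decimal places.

1 PLN × 0.34181 = 0.34181 CAD
0.34181 CAD × 6.9195 = 2.365154295 NOK
2.365154295 NOK × 1.912 = 4.52217501204 ZAR
4.52217501204 ZAR × 0.22823 = 1.0320960029978892 PLN
Net change: 1.0320960029978892 − 1 = 0.0320960029978892 PLN

0.03210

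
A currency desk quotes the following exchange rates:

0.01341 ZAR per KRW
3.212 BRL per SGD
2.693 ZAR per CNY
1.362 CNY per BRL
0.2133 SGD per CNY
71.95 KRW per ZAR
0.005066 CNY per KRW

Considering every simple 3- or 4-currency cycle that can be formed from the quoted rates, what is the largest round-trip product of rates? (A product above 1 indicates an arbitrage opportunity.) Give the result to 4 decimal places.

0.9816

ZAR→KRW→CNY→ZAR: 71.95 × 0.005066 × 2.693 = 0.98159
CNY→SGD→BRL→CNY: 0.2133 × 3.212 × 1.362 = 0.93313
Maximum is ZAR→KRW→CNY→ZAR at 0.9816; no arbitrage — every cycle loses value.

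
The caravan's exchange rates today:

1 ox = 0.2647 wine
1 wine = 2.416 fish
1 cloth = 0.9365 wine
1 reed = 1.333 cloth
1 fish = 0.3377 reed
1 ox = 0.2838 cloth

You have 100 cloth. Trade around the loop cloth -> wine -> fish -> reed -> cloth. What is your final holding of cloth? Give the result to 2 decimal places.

101.85

100 cloth × 0.9365 = 93.65 wine
93.65 wine × 2.416 = 226.2584 fish
226.2584 fish × 0.3377 = 76.40746168 reed
76.40746168 reed × 1.333 = 101.85114641944 cloth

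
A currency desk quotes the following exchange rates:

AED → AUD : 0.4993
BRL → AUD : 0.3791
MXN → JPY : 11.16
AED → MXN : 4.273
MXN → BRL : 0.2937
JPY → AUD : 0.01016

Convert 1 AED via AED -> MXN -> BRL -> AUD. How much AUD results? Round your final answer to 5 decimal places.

0.47576

1 AED × 4.273 = 4.273 MXN
4.273 MXN × 0.2937 = 1.2549801 BRL
1.2549801 BRL × 0.3791 = 0.47576295591 AUD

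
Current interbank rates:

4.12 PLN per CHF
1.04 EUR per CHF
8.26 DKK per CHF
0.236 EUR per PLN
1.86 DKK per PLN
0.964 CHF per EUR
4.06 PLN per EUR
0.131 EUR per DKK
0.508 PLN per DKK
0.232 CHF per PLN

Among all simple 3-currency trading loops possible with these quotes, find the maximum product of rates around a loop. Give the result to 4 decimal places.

CHF→DKK→EUR→CHF: 8.26 × 0.131 × 0.964 = 1.04311
PLN→DKK→EUR→PLN: 1.86 × 0.131 × 4.06 = 0.98926
CHF→EUR→PLN→CHF: 1.04 × 4.06 × 0.232 = 0.97960
CHF→DKK→PLN→CHF: 8.26 × 0.508 × 0.232 = 0.97349
CHF→PLN→EUR→CHF: 4.12 × 0.236 × 0.964 = 0.93732
Maximum is CHF→DKK→EUR→CHF at 1.0431; arbitrage exists.

1.0431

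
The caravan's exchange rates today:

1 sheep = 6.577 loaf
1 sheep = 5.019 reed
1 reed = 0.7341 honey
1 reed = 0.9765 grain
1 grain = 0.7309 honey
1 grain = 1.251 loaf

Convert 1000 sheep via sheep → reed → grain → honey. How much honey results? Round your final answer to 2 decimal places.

3582.18

1000 sheep × 5.019 = 5019 reed
5019 reed × 0.9765 = 4901.0535 grain
4901.0535 grain × 0.7309 = 3582.18000315 honey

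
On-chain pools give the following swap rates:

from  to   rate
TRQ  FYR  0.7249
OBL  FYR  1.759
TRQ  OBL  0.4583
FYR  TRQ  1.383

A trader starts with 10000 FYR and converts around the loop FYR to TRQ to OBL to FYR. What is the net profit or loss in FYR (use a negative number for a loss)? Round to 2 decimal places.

1149.05

10000 FYR × 1.383 = 13830 TRQ
13830 TRQ × 0.4583 = 6338.289 OBL
6338.289 OBL × 1.759 = 11149.050351 FYR
Net change: 11149.050351 − 10000 = 1149.050351 FYR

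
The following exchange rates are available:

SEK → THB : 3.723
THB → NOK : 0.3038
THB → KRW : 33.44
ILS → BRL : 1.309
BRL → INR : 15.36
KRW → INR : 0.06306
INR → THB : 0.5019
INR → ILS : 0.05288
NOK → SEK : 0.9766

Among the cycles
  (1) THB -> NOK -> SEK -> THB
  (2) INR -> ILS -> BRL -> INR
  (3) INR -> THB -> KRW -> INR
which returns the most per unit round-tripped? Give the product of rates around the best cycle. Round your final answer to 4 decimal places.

1.1046

(1) 0.3038 × 0.9766 × 3.723 = 1.10458
(2) 0.05288 × 1.309 × 15.36 = 1.06322
(3) 0.5019 × 33.44 × 0.06306 = 1.05837
Highest is cycle (1) at 1.1046 (>1, arbitrage).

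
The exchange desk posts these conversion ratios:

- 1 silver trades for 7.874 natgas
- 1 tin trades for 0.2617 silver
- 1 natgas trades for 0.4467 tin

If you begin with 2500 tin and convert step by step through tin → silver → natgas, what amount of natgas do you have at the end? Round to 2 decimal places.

2500 tin × 0.2617 = 654.25 silver
654.25 silver × 7.874 = 5151.5645 natgas

5151.56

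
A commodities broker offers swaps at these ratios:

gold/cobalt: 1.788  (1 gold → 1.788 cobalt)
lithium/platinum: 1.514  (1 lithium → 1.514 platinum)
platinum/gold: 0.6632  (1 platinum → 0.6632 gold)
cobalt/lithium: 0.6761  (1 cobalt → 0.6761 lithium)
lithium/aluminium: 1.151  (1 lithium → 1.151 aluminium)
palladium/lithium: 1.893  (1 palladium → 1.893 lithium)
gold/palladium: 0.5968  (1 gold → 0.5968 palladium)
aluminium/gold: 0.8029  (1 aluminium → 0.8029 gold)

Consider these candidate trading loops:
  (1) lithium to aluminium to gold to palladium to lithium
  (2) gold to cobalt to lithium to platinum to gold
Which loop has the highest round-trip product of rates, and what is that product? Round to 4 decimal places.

(1) 1.151 × 0.8029 × 0.5968 × 1.893 = 1.04404
(2) 1.788 × 0.6761 × 1.514 × 0.6632 = 1.21380
Highest is cycle (2) at 1.2138 (>1, arbitrage).

1.2138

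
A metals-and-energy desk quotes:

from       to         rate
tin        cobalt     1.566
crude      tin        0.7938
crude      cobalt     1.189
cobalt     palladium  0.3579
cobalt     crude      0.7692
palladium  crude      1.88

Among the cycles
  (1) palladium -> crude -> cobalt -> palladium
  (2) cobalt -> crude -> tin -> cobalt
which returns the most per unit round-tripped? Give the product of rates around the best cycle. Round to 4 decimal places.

(1) 1.88 × 1.189 × 0.3579 = 0.80002
(2) 0.7692 × 0.7938 × 1.566 = 0.95619
Highest is cycle (2) at 0.9562 (≤1, no arbitrage).

0.9562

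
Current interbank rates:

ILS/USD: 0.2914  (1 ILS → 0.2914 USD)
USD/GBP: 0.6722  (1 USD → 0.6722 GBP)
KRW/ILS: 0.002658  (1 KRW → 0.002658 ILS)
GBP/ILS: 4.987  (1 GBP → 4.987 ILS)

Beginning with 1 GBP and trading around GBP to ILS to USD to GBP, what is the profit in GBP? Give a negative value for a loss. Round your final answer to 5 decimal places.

1 GBP × 4.987 = 4.987 ILS
4.987 ILS × 0.2914 = 1.4532118 USD
1.4532118 USD × 0.6722 = 0.97684897196 GBP
Net change: 0.97684897196 − 1 = -0.02315102804 GBP

-0.02315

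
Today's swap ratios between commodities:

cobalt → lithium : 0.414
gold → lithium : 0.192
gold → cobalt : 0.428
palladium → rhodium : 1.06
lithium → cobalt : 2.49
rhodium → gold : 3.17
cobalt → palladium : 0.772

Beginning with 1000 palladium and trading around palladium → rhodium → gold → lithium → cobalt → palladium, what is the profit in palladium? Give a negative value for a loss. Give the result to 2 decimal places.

240.18

1000 palladium × 1.06 = 1060 rhodium
1060 rhodium × 3.17 = 3360.2 gold
3360.2 gold × 0.192 = 645.1584 lithium
645.1584 lithium × 2.49 = 1606.444416 cobalt
1606.444416 cobalt × 0.772 = 1240.175089152 palladium
Net change: 1240.175089152 − 1000 = 240.175089152 palladium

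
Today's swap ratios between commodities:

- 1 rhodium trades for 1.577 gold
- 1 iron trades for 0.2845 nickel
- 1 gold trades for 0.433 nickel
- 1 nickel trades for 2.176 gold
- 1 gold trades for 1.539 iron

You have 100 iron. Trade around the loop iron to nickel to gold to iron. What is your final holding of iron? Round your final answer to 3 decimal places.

100 iron × 0.2845 = 28.45 nickel
28.45 nickel × 2.176 = 61.9072 gold
61.9072 gold × 1.539 = 95.2751808 iron

95.275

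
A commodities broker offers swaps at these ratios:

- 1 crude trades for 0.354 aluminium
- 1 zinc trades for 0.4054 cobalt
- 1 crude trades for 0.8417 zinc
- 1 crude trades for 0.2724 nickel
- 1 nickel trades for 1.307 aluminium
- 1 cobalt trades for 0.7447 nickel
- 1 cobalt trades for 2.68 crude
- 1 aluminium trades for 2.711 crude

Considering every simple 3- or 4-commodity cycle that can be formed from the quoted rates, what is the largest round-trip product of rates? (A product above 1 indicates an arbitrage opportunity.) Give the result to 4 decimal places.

0.9652

nickel→aluminium→crude→nickel: 1.307 × 2.711 × 0.2724 = 0.96519
zinc→cobalt→crude→zinc: 0.4054 × 2.68 × 0.8417 = 0.91448
Maximum is nickel→aluminium→crude→nickel at 0.9652; no arbitrage — every cycle loses value.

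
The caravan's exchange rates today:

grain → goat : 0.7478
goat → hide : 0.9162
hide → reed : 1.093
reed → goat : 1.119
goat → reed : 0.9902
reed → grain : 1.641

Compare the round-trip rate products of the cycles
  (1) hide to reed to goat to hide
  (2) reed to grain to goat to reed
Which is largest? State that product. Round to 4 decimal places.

(1) 1.093 × 1.119 × 0.9162 = 1.12057
(2) 1.641 × 0.7478 × 0.9902 = 1.21511
Highest is cycle (2) at 1.2151 (>1, arbitrage).

1.2151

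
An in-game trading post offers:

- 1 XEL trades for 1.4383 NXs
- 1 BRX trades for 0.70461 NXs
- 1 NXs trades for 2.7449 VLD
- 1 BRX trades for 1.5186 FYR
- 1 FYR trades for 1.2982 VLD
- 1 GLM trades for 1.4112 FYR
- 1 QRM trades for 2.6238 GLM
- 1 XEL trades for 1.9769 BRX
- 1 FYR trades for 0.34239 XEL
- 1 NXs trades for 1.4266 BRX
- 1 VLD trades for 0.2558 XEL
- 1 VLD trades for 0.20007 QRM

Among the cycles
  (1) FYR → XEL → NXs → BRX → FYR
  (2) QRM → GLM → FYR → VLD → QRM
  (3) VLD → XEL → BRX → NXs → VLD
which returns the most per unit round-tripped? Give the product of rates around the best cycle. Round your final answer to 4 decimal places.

(1) 0.34239 × 1.4383 × 1.4266 × 1.5186 = 1.06688
(2) 2.6238 × 1.4112 × 1.2982 × 0.20007 = 0.96171
(3) 0.2558 × 1.9769 × 0.70461 × 2.7449 = 0.97805
Highest is cycle (1) at 1.0669 (>1, arbitrage).

1.0669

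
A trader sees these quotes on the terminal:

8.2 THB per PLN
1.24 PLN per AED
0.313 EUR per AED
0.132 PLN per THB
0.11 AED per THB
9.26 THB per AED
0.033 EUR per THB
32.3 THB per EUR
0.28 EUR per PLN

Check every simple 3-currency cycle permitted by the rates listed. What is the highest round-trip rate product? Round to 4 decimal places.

1.1938

EUR→THB→PLN→EUR: 32.3 × 0.132 × 0.28 = 1.19381
PLN→THB→AED→PLN: 8.2 × 0.11 × 1.24 = 1.11848
EUR→THB→AED→EUR: 32.3 × 0.11 × 0.313 = 1.11209
Maximum is EUR→THB→PLN→EUR at 1.1938; arbitrage exists.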